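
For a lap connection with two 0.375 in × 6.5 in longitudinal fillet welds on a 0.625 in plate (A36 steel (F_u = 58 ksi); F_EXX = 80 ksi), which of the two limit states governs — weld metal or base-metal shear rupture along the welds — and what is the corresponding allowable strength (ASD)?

R_n/Ω ≈ 82.7 kip (weld metal governs)

t_e = 0.707 × 0.375 = 0.2651 in; L = 13 in.
Weld metal: R_n/Ω = (1/2.0) × 0.6 × 80 × 0.2651 × 13 = 82.72 kip.
Base metal (shear rupture): R_n/Ω = (1/2.0) × 0.6 × 58 × 0.625 × 13 = 141.4 kip.
Governing: weld metal.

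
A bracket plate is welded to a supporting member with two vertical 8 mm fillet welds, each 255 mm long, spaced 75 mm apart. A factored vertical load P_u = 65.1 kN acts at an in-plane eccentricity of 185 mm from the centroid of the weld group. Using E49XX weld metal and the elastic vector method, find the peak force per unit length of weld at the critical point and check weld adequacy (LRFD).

E49XX → F_EXX = 490 MPa.
Total weld length L_w = 510 mm. Treat welds as unit-width lines.
Polar moment about centroid: J = 2[d³/12 + d(b/2)²] = 2[255³/12 + 255×37.5²] = 3481000 mm³.
Direct shear f_v = P/L_w = 65.1×10³ / 510 = 127.6 N/mm (vertical).
Torsion M = P·e = 65.1×10³ × 185 = 12043000 N·mm.
Critical point at (x, y) = (37.5, 127.5) from centroid. f_tx = M·y/J = 441.2 N/mm; f_ty = M·x/J = 129.8 N/mm.
Resultant f_max = √[f_tx² + (f_v + f_ty)²] = √[441.2² + (127.6 + 129.8)²] = 510.8 N/mm.
Capacity per unit length: φr_n = 0.75 × 0.6 × 490 × (0.707 × 8) = 1247 N/mm.
510.8 ≤ 1247 → adequate.

f_max ≈ 511 N/mm; adequate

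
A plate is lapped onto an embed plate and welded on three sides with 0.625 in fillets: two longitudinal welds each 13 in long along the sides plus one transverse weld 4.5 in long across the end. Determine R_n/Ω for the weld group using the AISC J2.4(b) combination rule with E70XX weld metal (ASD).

E70XX → F_EXX = 70 ksi.
t_e = 0.707 × 0.625 = 0.4419 in.
R_nwl = 0.6 × 70 × 0.4419 × 26 = 482.5 kip (longitudinal, 2 welds).
R_nwt = 0.6 × 70 × 0.4419 × 4.5 = 83.51 kip (transverse, base value).
(i) R_nwl + R_nwt = 566 kip; (ii) 0.85 R_nwl + 1.5 R_nwt = 535.4 kip.
R_n = max = 566 kip [governs: (i)]; R_n/Ω = 283 kip.

R_n/Ω ≈ 283 kip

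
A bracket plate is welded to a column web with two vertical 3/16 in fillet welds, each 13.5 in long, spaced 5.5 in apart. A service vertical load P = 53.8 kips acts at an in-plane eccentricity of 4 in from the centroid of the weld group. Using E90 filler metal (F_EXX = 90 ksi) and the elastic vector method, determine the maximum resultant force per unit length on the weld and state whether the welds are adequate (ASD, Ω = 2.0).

Total weld length L_w = 27 in. Treat welds as unit-width lines.
Polar moment about centroid: J = 2[d³/12 + d(b/2)²] = 2[13.5³/12 + 13.5×2.75²] = 614.2 in³.
Direct shear f_v = P/L_w = 53.8 / 27 = 1.993 kip/in (vertical).
Torsion M = P·e = 53.8 × 4 = 215.2 kip·in.
Critical point at (x, y) = (2.75, 6.75) from centroid. f_tx = M·y/J = 2.365 kip/in; f_ty = M·x/J = 0.9635 kip/in.
Resultant f_max = √[f_tx² + (f_v + f_ty)²] = √[2.365² + (1.993 + 0.9635)²] = 3.786 kip/in.
Capacity per unit length: r_n/Ω = (1/2.0) × 0.6 × 90 × (0.707 × 0.1875) = 3.579 kip/in.
3.786 > 3.579 → NOT adequate.

f_max ≈ 3.79 kip/in; NOT adequate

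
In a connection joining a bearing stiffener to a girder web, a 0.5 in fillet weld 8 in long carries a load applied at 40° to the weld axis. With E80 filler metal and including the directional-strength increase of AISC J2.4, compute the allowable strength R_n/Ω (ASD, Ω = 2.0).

E80XX → F_EXX = 80 ksi.
t_e = 0.707 × 0.5 = 0.3535 in; A_we = 0.3535 × 8 = 2.828 in².
Directional factor: 1.0 + 0.5 sin^1.5(40°) = 1.258.
F_nw = 0.6 × 80 × 1.258 = 60.37 ksi.
R_n/Ω = (60.37 × 2.828) / 2.0 = 85.36 kips.

R_n/Ω ≈ 85.4 kips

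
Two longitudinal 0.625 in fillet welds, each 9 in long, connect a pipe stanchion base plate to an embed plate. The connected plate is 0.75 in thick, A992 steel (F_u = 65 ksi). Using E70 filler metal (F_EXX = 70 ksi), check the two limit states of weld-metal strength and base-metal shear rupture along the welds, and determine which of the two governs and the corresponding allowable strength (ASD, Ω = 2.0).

R_n/Ω ≈ 167 kips (weld metal governs)

t_e = 0.707 × 0.625 = 0.4419 in; L = 18 in.
Weld metal: R_n/Ω = (1/2.0) × 0.6 × 70 × 0.4419 × 18 = 167 kips.
Base metal (shear rupture): R_n/Ω = (1/2.0) × 0.6 × 65 × 0.75 × 18 = 263.2 kips.
Governing: weld metal.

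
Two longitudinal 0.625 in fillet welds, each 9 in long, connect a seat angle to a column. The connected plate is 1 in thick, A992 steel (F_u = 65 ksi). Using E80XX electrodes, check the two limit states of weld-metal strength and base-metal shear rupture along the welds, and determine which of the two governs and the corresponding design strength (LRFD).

E80XX → F_EXX = 80 ksi.
t_e = 0.707 × 0.625 = 0.4419 in; L = 18 in.
Weld metal: φR_n = 0.75 × 0.6 × 80 × 0.4419 × 18 = 286.3 kip.
Base metal (shear rupture): φR_n = 0.75 × 0.6 × 65 × 1 × 18 = 526.5 kip.
Governing: weld metal.

φR_n ≈ 286 kip (weld metal governs)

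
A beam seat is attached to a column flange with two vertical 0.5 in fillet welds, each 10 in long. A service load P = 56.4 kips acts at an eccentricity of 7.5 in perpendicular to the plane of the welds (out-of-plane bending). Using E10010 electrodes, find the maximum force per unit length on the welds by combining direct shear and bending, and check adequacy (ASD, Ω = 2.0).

E100XX → F_EXX = 100 ksi.
L_w = 2 × 10 = 20 in; section modulus (unit throat) S = 2 × L²/6 = 33.33 in².
Direct shear f_v = P/L_w = 56.4/20 = 2.82 kip/in.
Moment M = P × e = 56.4 × 7.5 = 423 kip·in; bending f_b = M/S = 12.69 kip/in.
f_max = √(f_v² + f_b²) = √(2.82² + 12.69²) = 13 kip/in.
r_n/Ω = (1/2.0) × 0.6 × 100 × (0.707 × 0.5) = 10.6 kip/in → NOT adequate.

f_max ≈ 13 kip/in; NOT adequate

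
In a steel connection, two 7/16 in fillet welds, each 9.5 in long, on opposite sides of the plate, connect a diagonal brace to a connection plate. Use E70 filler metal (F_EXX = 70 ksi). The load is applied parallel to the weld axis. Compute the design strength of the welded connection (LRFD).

φR_n ≈ 185 kip

Effective throat t_e = 0.707 × 0.4375 = 0.3093 in.
Total length L = 19 in; A_we = 0.3093 × 19 = 5.877 in².
F_nw = 0.6 F_EXX = 0.6 × 70 = 42 ksi.
φR_n = 0.75 × 42 × 5.877 = 185.1 kip.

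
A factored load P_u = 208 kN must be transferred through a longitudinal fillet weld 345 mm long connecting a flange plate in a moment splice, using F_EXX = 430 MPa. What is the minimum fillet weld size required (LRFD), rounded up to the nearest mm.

Total weld length L = 345 mm.
Required throat t_e = P_u / (φ × 0.6 F_EXX × L) = 208 / (0.75 × 0.6 × 430 × 345 × 10⁻³) = 3.116 mm.
Required leg w = t_e / 0.707 = 4.407 mm → use 5 mm.

w = 5 mm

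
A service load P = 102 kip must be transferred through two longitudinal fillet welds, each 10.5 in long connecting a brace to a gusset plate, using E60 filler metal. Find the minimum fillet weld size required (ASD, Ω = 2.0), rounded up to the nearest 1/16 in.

E60XX → F_EXX = 60 ksi.
Total weld length L = 21 in.
Required throat t_e = P × Ω / (0.6 F_EXX × L) = 102 × 2.0 / (0.6 × 60 × 21) = 0.2698 in.
Required leg w = t_e / 0.707 = 0.3817 in → use 7/16 in.

w = 7/16 in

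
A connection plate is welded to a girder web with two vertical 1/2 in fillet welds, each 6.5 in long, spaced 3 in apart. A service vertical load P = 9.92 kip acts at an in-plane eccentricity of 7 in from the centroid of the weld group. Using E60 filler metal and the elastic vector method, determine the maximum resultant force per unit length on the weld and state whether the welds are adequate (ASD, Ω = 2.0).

f_max ≈ 3.7 kip/in; adequate

E60XX → F_EXX = 60 ksi.
Total weld length L_w = 13 in. Treat welds as unit-width lines.
Polar moment about centroid: J = 2[d³/12 + d(b/2)²] = 2[6.5³/12 + 6.5×1.5²] = 75.02 in³.
Direct shear f_v = P/L_w = 9.92 / 13 = 0.7631 kip/in (vertical).
Torsion M = P·e = 9.92 × 7 = 69.44 kip·in.
Critical point at (x, y) = (1.5, 3.25) from centroid. f_tx = M·y/J = 3.008 kip/in; f_ty = M·x/J = 1.388 kip/in.
Resultant f_max = √[f_tx² + (f_v + f_ty)²] = √[3.008² + (0.7631 + 1.388)²] = 3.698 kip/in.
Capacity per unit length: r_n/Ω = (1/2.0) × 0.6 × 60 × (0.707 × 0.5) = 6.363 kip/in.
3.698 ≤ 6.363 → adequate.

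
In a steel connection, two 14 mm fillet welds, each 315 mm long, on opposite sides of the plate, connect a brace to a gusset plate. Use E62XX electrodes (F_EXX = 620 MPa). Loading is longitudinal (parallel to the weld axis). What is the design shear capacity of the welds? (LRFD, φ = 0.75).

Effective throat t_e = 0.707 × 14 = 9.898 mm.
Total length L = 630 mm; A_we = 9.898 × 630 = 6236 mm².
F_nw = 0.6 F_EXX = 0.6 × 620 = 372 MPa.
φR_n = 0.75 × 372 × 6236 × 10⁻³ = 1740 kN.

φR_n ≈ 1740 kN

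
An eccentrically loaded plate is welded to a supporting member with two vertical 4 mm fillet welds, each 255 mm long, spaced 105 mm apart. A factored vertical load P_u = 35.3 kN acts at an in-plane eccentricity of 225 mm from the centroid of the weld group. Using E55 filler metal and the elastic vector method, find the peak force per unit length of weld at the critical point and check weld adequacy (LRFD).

E55XX → F_EXX = 550 MPa.
Total weld length L_w = 510 mm. Treat welds as unit-width lines.
Polar moment about centroid: J = 2[d³/12 + d(b/2)²] = 2[255³/12 + 255×52.5²] = 4169000 mm³.
Direct shear f_v = P/L_w = 35.3×10³ / 510 = 69.22 N/mm (vertical).
Torsion M = P·e = 35.3×10³ × 225 = 7942500 N·mm.
Critical point at (x, y) = (52.5, 127.5) from centroid. f_tx = M·y/J = 242.9 N/mm; f_ty = M·x/J = 100 N/mm.
Resultant f_max = √[f_tx² + (f_v + f_ty)²] = √[242.9² + (69.22 + 100)²] = 296 N/mm.
Capacity per unit length: φr_n = 0.75 × 0.6 × 550 × (0.707 × 4) = 699.9 N/mm.
296 ≤ 699.9 → adequate.

f_max ≈ 296 N/mm; adequate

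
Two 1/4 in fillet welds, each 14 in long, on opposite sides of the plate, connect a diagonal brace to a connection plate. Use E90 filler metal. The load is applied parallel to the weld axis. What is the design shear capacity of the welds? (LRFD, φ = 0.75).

φR_n ≈ 200 kip

E90XX → F_EXX = 90 ksi.
Effective throat t_e = 0.707 × 0.25 = 0.1767 in.
Total length L = 28 in; A_we = 0.1767 × 28 = 4.949 in².
F_nw = 0.6 F_EXX = 0.6 × 90 = 54 ksi.
φR_n = 0.75 × 54 × 4.949 = 200.4 kip.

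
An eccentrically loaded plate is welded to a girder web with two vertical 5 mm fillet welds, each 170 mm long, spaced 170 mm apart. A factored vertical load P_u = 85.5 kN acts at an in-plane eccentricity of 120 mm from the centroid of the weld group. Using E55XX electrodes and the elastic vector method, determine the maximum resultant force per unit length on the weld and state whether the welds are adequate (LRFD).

f_max ≈ 582 N/mm; adequate

E55XX → F_EXX = 550 MPa.
Total weld length L_w = 340 mm. Treat welds as unit-width lines.
Polar moment about centroid: J = 2[d³/12 + d(b/2)²] = 2[170³/12 + 170×85²] = 3275000 mm³.
Direct shear f_v = P/L_w = 85.5×10³ / 340 = 251.5 N/mm (vertical).
Torsion M = P·e = 85.5×10³ × 120 = 10260000 N·mm.
Critical point at (x, y) = (85, 85) from centroid. f_tx = M·y/J = 266.3 N/mm; f_ty = M·x/J = 266.3 N/mm.
Resultant f_max = √[f_tx² + (f_v + f_ty)²] = √[266.3² + (251.5 + 266.3)²] = 582.2 N/mm.
Capacity per unit length: φr_n = 0.75 × 0.6 × 550 × (0.707 × 5) = 874.9 N/mm.
582.2 ≤ 874.9 → adequate.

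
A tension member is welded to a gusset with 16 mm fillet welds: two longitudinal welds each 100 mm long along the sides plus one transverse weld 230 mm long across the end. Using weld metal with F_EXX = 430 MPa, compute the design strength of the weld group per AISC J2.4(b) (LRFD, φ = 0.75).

φR_n ≈ 1130 kN

t_e = 0.707 × 16 = 11.31 mm.
R_nwl = 0.6 × 430 × 11.31 × 200 × 10⁻³ = 583.7 kN (longitudinal, 2 welds).
R_nwt = 0.6 × 430 × 11.31 × 230 × 10⁻³ = 671.3 kN (transverse, base value).
(i) R_nwl + R_nwt = 1255 kN; (ii) 0.85 R_nwl + 1.5 R_nwt = 1503 kN.
R_n = max = 1503 kN [governs: (ii)]; φR_n = 1127 kN.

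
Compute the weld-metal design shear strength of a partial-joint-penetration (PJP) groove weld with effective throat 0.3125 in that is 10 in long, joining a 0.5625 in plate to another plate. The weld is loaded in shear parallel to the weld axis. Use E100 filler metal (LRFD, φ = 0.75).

φR_n ≈ 141 kip

E100XX → F_EXX = 100 ksi.
Effective throat (given) t_e = 0.3125 in.
A_we = 0.3125 × 10 = 3.125 in².
F_nw = 0.6 F_EXX = 60 ksi.
φR_n = 0.75 × 60 × 3.125 = 140.6 kip.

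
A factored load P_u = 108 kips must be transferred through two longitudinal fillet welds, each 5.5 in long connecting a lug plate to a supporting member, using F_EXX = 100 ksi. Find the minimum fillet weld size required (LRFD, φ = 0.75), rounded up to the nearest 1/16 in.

Total weld length L = 11 in.
Required throat t_e = P_u / (φ × 0.6 F_EXX × L) = 108 / (0.75 × 0.6 × 100 × 11) = 0.2182 in.
Required leg w = t_e / 0.707 = 0.3086 in → use 5/16 in.

w = 5/16 in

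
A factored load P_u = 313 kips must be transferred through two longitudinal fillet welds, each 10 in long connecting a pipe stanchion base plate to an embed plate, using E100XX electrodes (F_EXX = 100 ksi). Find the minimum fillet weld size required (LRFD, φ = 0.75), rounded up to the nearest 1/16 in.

Total weld length L = 20 in.
Required throat t_e = P_u / (φ × 0.6 F_EXX × L) = 313 / (0.75 × 0.6 × 100 × 20) = 0.3478 in.
Required leg w = t_e / 0.707 = 0.4919 in → use 1/2 in.

w = 1/2 in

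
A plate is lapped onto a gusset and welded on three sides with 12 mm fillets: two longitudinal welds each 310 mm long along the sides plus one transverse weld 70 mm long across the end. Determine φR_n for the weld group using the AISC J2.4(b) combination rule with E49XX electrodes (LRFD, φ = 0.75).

E49XX → F_EXX = 490 MPa.
t_e = 0.707 × 12 = 8.484 mm.
R_nwl = 0.6 × 490 × 8.484 × 620 × 10⁻³ = 1546 kN (longitudinal, 2 welds).
R_nwt = 0.6 × 490 × 8.484 × 70 × 10⁻³ = 174.6 kN (transverse, base value).
(i) R_nwl + R_nwt = 1721 kN; (ii) 0.85 R_nwl + 1.5 R_nwt = 1576 kN.
R_n = max = 1721 kN [governs: (i)]; φR_n = 1291 kN.

φR_n ≈ 1290 kN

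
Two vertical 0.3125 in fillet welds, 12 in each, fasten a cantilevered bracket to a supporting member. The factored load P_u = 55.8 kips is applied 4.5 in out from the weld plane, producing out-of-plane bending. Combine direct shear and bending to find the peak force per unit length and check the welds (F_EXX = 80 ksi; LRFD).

L_w = 2 × 12 = 24 in; section modulus (unit throat) S = 2 × L²/6 = 48 in².
Direct shear f_v = P/L_w = 55.8/24 = 2.325 kip/in.
Moment M = P × e = 55.8 × 4.5 = 251.1 kip·in; bending f_b = M/S = 5.231 kip/in.
f_max = √(f_v² + f_b²) = √(2.325² + 5.231²) = 5.725 kip/in.
φr_n = 0.75 × 0.6 × 80 × (0.707 × 0.3125) = 7.954 kip/in → adequate.

f_max ≈ 5.72 kip/in; adequate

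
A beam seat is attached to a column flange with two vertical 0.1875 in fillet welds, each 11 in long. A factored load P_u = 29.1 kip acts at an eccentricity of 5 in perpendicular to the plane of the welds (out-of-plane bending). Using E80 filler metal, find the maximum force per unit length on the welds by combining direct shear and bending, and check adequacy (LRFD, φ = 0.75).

E80XX → F_EXX = 80 ksi.
L_w = 2 × 11 = 22 in; section modulus (unit throat) S = 2 × L²/6 = 40.33 in².
Direct shear f_v = P/L_w = 29.1/22 = 1.323 kip/in.
Moment M = P × e = 29.1 × 5 = 145.5 kip·in; bending f_b = M/S = 3.607 kip/in.
f_max = √(f_v² + f_b²) = √(1.323² + 3.607²) = 3.842 kip/in.
φr_n = 0.75 × 0.6 × 80 × (0.707 × 0.1875) = 4.772 kip/in → adequate.

f_max ≈ 3.84 kip/in; adequate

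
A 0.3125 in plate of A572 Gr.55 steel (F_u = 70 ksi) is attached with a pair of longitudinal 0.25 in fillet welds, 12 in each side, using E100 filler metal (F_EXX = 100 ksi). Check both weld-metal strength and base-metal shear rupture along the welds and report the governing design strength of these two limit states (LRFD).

t_e = 0.707 × 0.25 = 0.1767 in; L = 24 in.
Weld metal: φR_n = 0.75 × 0.6 × 100 × 0.1767 × 24 = 190.9 kips.
Base metal (shear rupture): φR_n = 0.75 × 0.6 × 70 × 0.3125 × 24 = 236.2 kips.
Governing: weld metal.

φR_n ≈ 191 kips (weld metal governs)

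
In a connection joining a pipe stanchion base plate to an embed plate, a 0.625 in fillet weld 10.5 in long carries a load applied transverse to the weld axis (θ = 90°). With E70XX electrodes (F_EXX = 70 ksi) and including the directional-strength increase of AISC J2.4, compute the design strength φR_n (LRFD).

t_e = 0.707 × 0.625 = 0.4419 in; A_we = 0.4419 × 10.5 = 4.64 in².
Directional factor: 1.0 + 0.5 sin^1.5(90°) = 1.5.
F_nw = 0.6 × 70 × 1.5 = 63 ksi.
φR_n = 0.75 × 63 × 4.64 = 219.2 kips.

φR_n ≈ 219 kips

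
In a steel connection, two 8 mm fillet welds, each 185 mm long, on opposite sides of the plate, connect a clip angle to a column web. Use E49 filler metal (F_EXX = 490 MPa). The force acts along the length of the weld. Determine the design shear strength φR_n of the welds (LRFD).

Effective throat t_e = 0.707 × 8 = 5.656 mm.
Total length L = 370 mm; A_we = 5.656 × 370 = 2093 mm².
F_nw = 0.6 F_EXX = 0.6 × 490 = 294 MPa.
φR_n = 0.75 × 294 × 2093 × 10⁻³ = 461.4 kN.

φR_n ≈ 461 kN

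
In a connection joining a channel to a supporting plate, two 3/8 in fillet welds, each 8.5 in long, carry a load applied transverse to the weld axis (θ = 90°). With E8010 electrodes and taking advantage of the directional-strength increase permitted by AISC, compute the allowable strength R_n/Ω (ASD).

R_n/Ω ≈ 162 kip

E80XX → F_EXX = 80 ksi.
t_e = 0.707 × 0.375 = 0.2651 in; A_we = 0.2651 × 17 = 4.507 in².
Directional factor: 1.0 + 0.5 sin^1.5(90°) = 1.5.
F_nw = 0.6 × 80 × 1.5 = 72 ksi.
R_n/Ω = (72 × 4.507) / 2.0 = 162.3 kip.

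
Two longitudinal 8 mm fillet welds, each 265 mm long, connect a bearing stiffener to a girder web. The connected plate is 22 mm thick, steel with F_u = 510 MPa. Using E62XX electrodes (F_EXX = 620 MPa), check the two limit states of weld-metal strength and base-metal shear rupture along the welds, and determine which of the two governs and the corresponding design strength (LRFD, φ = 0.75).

t_e = 0.707 × 8 = 5.656 mm; L = 530 mm.
Weld metal: φR_n = 0.75 × 0.6 × 620 × 5.656 × 530 × 10⁻³ = 836.4 kN.
Base metal (shear rupture): φR_n = 0.75 × 0.6 × 510 × 22 × 530 × 10⁻³ = 2676 kN.
Governing: weld metal.

φR_n ≈ 836 kN (weld metal governs)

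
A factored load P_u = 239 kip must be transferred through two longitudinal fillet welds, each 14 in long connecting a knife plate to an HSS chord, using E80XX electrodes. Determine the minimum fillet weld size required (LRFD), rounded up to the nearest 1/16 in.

w = 3/8 in

E80XX → F_EXX = 80 ksi.
Total weld length L = 28 in.
Required throat t_e = P_u / (φ × 0.6 F_EXX × L) = 239 / (0.75 × 0.6 × 80 × 28) = 0.2371 in.
Required leg w = t_e / 0.707 = 0.3354 in → use 3/8 in.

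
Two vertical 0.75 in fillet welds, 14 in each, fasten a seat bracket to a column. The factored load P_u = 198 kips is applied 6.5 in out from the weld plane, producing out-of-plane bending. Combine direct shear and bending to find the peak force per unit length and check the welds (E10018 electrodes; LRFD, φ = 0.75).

f_max ≈ 20.9 kip/in; adequate

E100XX → F_EXX = 100 ksi.
L_w = 2 × 14 = 28 in; section modulus (unit throat) S = 2 × L²/6 = 65.33 in².
Direct shear f_v = P/L_w = 198/28 = 7.071 kip/in.
Moment M = P × e = 198 × 6.5 = 1287 kip·in; bending f_b = M/S = 19.7 kip/in.
f_max = √(f_v² + f_b²) = √(7.071² + 19.7²) = 20.93 kip/in.
φr_n = 0.75 × 0.6 × 100 × (0.707 × 0.75) = 23.86 kip/in → adequate.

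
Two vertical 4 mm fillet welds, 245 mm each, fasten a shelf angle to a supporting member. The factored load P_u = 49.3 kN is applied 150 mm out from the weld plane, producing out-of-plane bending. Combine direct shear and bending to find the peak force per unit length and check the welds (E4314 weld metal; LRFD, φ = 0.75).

f_max ≈ 383 N/mm; adequate

E43XX → F_EXX = 430 MPa.
L_w = 2 × 245 = 490 mm; section modulus (unit throat) S = 2 × L²/6 = 20010 mm².
Direct shear f_v = P/L_w = 49.3×10³/490 = 100.6 N/mm.
Moment M = P × e = 49.3×10³ × 150 = 7395000 N·mm; bending f_b = M/S = 369.6 N/mm.
f_max = √(f_v² + f_b²) = √(100.6² + 369.6²) = 383 N/mm.
φr_n = 0.75 × 0.6 × 430 × (0.707 × 4) = 547.2 N/mm → adequate.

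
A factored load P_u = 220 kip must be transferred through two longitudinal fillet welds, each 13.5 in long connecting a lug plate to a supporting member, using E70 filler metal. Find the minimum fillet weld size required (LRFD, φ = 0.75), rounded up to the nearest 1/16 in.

E70XX → F_EXX = 70 ksi.
Total weld length L = 27 in.
Required throat t_e = P_u / (φ × 0.6 F_EXX × L) = 220 / (0.75 × 0.6 × 70 × 27) = 0.2587 in.
Required leg w = t_e / 0.707 = 0.3659 in → use 3/8 in.

w = 3/8 in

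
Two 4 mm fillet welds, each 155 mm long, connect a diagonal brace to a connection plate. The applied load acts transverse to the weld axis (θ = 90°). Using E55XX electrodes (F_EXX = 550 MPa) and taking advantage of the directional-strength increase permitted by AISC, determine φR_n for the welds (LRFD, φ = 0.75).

φR_n ≈ 325 kN

t_e = 0.707 × 4 = 2.828 mm; A_we = 2.828 × 310 = 876.7 mm².
Directional factor: 1.0 + 0.5 sin^1.5(90°) = 1.5.
F_nw = 0.6 × 550 × 1.5 = 495 MPa.
φR_n = 0.75 × 495 × 876.7 × 10⁻³ = 325.5 kN.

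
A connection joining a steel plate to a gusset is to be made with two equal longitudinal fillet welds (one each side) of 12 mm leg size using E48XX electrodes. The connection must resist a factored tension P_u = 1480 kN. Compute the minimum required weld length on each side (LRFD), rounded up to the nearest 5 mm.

L = 405 mm on each side

E48XX → F_EXX = 480 MPa.
Throat t_e = 0.707 × 12 = 8.484 mm.
φr_n = 0.75 × 0.6 × 480 × 8.484 × 10⁻³ = 1.833 kN/mm.
L_req = P_u / φr_n = 1480 / 1.833 = 807.6 mm total.
Per side: 807.6 / 2 = 403.8 mm.
Round up → use L = 405 mm on each side.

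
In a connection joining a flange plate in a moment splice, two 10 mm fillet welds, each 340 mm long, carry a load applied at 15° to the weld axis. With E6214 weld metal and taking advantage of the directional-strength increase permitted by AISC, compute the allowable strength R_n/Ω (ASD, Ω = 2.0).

R_n/Ω ≈ 953 kN

E62XX → F_EXX = 620 MPa.
t_e = 0.707 × 10 = 7.07 mm; A_we = 7.07 × 680 = 4808 mm².
Directional factor: 1.0 + 0.5 sin^1.5(15°) = 1.066.
F_nw = 0.6 × 620 × 1.066 = 396.5 MPa.
R_n/Ω = (396.5 × 4808) / 2.0 × 10⁻³ = 953.1 kN.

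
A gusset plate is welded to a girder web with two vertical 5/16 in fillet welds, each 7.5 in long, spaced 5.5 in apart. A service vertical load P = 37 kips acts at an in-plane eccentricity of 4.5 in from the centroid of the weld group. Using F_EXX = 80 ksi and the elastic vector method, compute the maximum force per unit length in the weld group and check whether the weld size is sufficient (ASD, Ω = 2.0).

Total weld length L_w = 15 in. Treat welds as unit-width lines.
Polar moment about centroid: J = 2[d³/12 + d(b/2)²] = 2[7.5³/12 + 7.5×2.75²] = 183.8 in³.
Direct shear f_v = P/L_w = 37 / 15 = 2.467 kip/in (vertical).
Torsion M = P·e = 37 × 4.5 = 166.5 kip·in.
Critical point at (x, y) = (2.75, 3.75) from centroid. f_tx = M·y/J = 3.398 kip/in; f_ty = M·x/J = 2.492 kip/in.
Resultant f_max = √[f_tx² + (f_v + f_ty)²] = √[3.398² + (2.467 + 2.492)²] = 6.011 kip/in.
Capacity per unit length: r_n/Ω = (1/2.0) × 0.6 × 80 × (0.707 × 0.3125) = 5.302 kip/in.
6.011 > 5.302 → NOT adequate.

f_max ≈ 6.01 kip/in; NOT adequate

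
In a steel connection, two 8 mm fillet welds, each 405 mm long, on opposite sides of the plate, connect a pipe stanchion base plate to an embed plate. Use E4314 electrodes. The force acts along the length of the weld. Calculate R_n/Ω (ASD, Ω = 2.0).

R_n/Ω ≈ 591 kN

E43XX → F_EXX = 430 MPa.
Effective throat t_e = 0.707 × 8 = 5.656 mm.
Total length L = 810 mm; A_we = 5.656 × 810 = 4581 mm².
F_nw = 0.6 F_EXX = 0.6 × 430 = 258 MPa.
R_n = 258 × 4581 × 10⁻³ = 1182 kN; R_n/Ω = 1182/2.0 = 591 kN.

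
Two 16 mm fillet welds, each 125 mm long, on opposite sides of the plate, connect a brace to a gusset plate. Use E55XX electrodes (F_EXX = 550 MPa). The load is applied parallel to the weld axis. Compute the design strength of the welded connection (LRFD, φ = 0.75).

Effective throat t_e = 0.707 × 16 = 11.31 mm.
Total length L = 250 mm; A_we = 11.31 × 250 = 2828 mm².
F_nw = 0.6 F_EXX = 0.6 × 550 = 330 MPa.
φR_n = 0.75 × 330 × 2828 × 10⁻³ = 699.9 kN.

φR_n ≈ 700 kN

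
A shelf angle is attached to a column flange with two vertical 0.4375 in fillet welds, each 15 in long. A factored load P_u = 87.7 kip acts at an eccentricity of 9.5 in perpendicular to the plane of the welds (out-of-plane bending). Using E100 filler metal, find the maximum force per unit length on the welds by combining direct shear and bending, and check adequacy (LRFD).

E100XX → F_EXX = 100 ksi.
L_w = 2 × 15 = 30 in; section modulus (unit throat) S = 2 × L²/6 = 75 in².
Direct shear f_v = P/L_w = 87.7/30 = 2.923 kip/in.
Moment M = P × e = 87.7 × 9.5 = 833.15 kip·in; bending f_b = M/S = 11.11 kip/in.
f_max = √(f_v² + f_b²) = √(2.923² + 11.11²) = 11.49 kip/in.
φr_n = 0.75 × 0.6 × 100 × (0.707 × 0.4375) = 13.92 kip/in → adequate.

f_max ≈ 11.5 kip/in; adequate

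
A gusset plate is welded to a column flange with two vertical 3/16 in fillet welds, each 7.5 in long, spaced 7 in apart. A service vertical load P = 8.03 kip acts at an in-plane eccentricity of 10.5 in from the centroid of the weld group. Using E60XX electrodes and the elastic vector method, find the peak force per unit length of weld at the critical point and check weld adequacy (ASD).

E60XX → F_EXX = 60 ksi.
Total weld length L_w = 15 in. Treat welds as unit-width lines.
Polar moment about centroid: J = 2[d³/12 + d(b/2)²] = 2[7.5³/12 + 7.5×3.5²] = 254.1 in³.
Direct shear f_v = P/L_w = 8.03 / 15 = 0.5353 kip/in (vertical).
Torsion M = P·e = 8.03 × 10.5 = 84.315 kip·in.
Critical point at (x, y) = (3.5, 3.75) from centroid. f_tx = M·y/J = 1.245 kip/in; f_ty = M·x/J = 1.162 kip/in.
Resultant f_max = √[f_tx² + (f_v + f_ty)²] = √[1.245² + (0.5353 + 1.162)²] = 2.104 kip/in.
Capacity per unit length: r_n/Ω = (1/2.0) × 0.6 × 60 × (0.707 × 0.1875) = 2.386 kip/in.
2.104 ≤ 2.386 → adequate.

f_max ≈ 2.1 kip/in; adequate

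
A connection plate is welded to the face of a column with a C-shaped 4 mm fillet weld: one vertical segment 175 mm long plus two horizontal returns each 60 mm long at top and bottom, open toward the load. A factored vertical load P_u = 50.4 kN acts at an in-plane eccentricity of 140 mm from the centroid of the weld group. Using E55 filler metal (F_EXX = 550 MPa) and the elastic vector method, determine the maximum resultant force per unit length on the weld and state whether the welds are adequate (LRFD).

Total weld length L_w = 295 mm. Treat welds as unit-width lines.
Centroid: x̄ = 2×60×30 / 295 = 12.2 mm from the vertical weld.
Polar moment about centroid: J = I_x + I_y = [175³/12 + 2×60×87.5²] + [175×12.2² + 2(60³/12 + 60×17.8²)] = 1465000 mm³.
Direct shear f_v = P/L_w = 50.4×10³ / 295 = 170.8 N/mm (vertical).
Torsion M = P·e = 50.4×10³ × 140 = 7056000 N·mm.
Critical point at (x, y) = (47.8, 87.5) from centroid. f_tx = M·y/J = 421.3 N/mm; f_ty = M·x/J = 230.1 N/mm.
Resultant f_max = √[f_tx² + (f_v + f_ty)²] = √[421.3² + (170.8 + 230.1)²] = 581.6 N/mm.
Capacity per unit length: φr_n = 0.75 × 0.6 × 550 × (0.707 × 4) = 699.9 N/mm.
581.6 ≤ 699.9 → adequate.

f_max ≈ 582 N/mm; adequate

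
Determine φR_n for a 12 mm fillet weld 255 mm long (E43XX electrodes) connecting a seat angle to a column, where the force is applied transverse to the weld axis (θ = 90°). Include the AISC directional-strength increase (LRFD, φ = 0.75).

E43XX → F_EXX = 430 MPa.
t_e = 0.707 × 12 = 8.484 mm; A_we = 8.484 × 255 = 2163 mm².
Directional factor: 1.0 + 0.5 sin^1.5(90°) = 1.5.
F_nw = 0.6 × 430 × 1.5 = 387 MPa.
φR_n = 0.75 × 387 × 2163 × 10⁻³ = 627.9 kN.

φR_n ≈ 628 kN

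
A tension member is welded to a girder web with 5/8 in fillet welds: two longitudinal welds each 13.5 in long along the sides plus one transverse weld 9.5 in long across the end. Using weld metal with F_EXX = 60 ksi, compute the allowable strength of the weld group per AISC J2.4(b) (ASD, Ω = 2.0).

R_n/Ω ≈ 296 kip

t_e = 0.707 × 0.625 = 0.4419 in.
R_nwl = 0.6 × 60 × 0.4419 × 27 = 429.5 kip (longitudinal, 2 welds).
R_nwt = 0.6 × 60 × 0.4419 × 9.5 = 151.1 kip (transverse, base value).
(i) R_nwl + R_nwt = 580.6 kip; (ii) 0.85 R_nwl + 1.5 R_nwt = 591.8 kip.
R_n = max = 591.8 kip [governs: (ii)]; R_n/Ω = 295.9 kip.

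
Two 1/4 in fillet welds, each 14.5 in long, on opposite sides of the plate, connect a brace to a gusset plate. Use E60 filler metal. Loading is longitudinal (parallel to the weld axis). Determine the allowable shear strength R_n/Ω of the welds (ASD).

E60XX → F_EXX = 60 ksi.
Effective throat t_e = 0.707 × 0.25 = 0.1767 in.
Total length L = 29 in; A_we = 0.1767 × 29 = 5.126 in².
F_nw = 0.6 F_EXX = 0.6 × 60 = 36 ksi.
R_n = 36 × 5.126 = 184.5 kip; R_n/Ω = 184.5/2.0 = 92.26 kip.

R_n/Ω ≈ 92.3 kip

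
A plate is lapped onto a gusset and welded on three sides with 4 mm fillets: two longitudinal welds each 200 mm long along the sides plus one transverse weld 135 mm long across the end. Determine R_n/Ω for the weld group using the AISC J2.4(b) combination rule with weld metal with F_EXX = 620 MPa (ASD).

t_e = 0.707 × 4 = 2.828 mm.
R_nwl = 0.6 × 620 × 2.828 × 400 × 10⁻³ = 420.8 kN (longitudinal, 2 welds).
R_nwt = 0.6 × 620 × 2.828 × 135 × 10⁻³ = 142 kN (transverse, base value).
(i) R_nwl + R_nwt = 562.8 kN; (ii) 0.85 R_nwl + 1.5 R_nwt = 570.7 kN.
R_n = max = 570.7 kN [governs: (ii)]; R_n/Ω = 285.4 kN.

R_n/Ω ≈ 285 kN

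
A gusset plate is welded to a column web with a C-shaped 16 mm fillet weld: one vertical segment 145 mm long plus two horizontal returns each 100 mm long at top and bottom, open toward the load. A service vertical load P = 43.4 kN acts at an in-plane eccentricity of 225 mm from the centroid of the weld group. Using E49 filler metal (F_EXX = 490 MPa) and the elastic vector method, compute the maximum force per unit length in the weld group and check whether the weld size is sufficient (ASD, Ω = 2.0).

Total weld length L_w = 345 mm. Treat welds as unit-width lines.
Centroid: x̄ = 2×100×50 / 345 = 28.99 mm from the vertical weld.
Polar moment about centroid: J = I_x + I_y = [145³/12 + 2×100×72.5²] + [145×28.99² + 2(100³/12 + 100×21.01²)] = 1682000 mm³.
Direct shear f_v = P/L_w = 43.4×10³ / 345 = 125.8 N/mm (vertical).
Torsion M = P·e = 43.4×10³ × 225 = 9765000 N·mm.
Critical point at (x, y) = (71.01, 72.5) from centroid. f_tx = M·y/J = 420.9 N/mm; f_ty = M·x/J = 412.3 N/mm.
Resultant f_max = √[f_tx² + (f_v + f_ty)²] = √[420.9² + (125.8 + 412.3)²] = 683.1 N/mm.
Capacity per unit length: r_n/Ω = (1/2.0) × 0.6 × 490 × (0.707 × 16) = 1663 N/mm.
683.1 ≤ 1663 → adequate.

f_max ≈ 683 N/mm; adequate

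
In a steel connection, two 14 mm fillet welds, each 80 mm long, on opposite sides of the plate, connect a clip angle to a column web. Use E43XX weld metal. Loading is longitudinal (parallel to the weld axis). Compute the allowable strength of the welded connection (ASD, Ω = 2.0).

E43XX → F_EXX = 430 MPa.
Effective throat t_e = 0.707 × 14 = 9.898 mm.
Total length L = 160 mm; A_we = 9.898 × 160 = 1584 mm².
F_nw = 0.6 F_EXX = 0.6 × 430 = 258 MPa.
R_n = 258 × 1584 × 10⁻³ = 408.6 kN; R_n/Ω = 408.6/2.0 = 204.3 kN.

R_n/Ω ≈ 204 kN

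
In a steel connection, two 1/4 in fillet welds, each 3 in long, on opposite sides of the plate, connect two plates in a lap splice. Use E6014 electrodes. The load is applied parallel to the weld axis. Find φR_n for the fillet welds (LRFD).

E60XX → F_EXX = 60 ksi.
Effective throat t_e = 0.707 × 0.25 = 0.1767 in.
Total length L = 6 in; A_we = 0.1767 × 6 = 1.06 in².
F_nw = 0.6 F_EXX = 0.6 × 60 = 36 ksi.
φR_n = 0.75 × 36 × 1.06 = 28.63 kips.

φR_n ≈ 28.6 kips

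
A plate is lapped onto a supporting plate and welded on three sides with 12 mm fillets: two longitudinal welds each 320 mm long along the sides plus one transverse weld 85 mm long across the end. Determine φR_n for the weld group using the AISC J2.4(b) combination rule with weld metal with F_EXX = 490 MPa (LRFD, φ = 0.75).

φR_n ≈ 1360 kN

t_e = 0.707 × 12 = 8.484 mm.
R_nwl = 0.6 × 490 × 8.484 × 640 × 10⁻³ = 1596 kN (longitudinal, 2 welds).
R_nwt = 0.6 × 490 × 8.484 × 85 × 10⁻³ = 212 kN (transverse, base value).
(i) R_nwl + R_nwt = 1808 kN; (ii) 0.85 R_nwl + 1.5 R_nwt = 1675 kN.
R_n = max = 1808 kN [governs: (i)]; φR_n = 1356 kN.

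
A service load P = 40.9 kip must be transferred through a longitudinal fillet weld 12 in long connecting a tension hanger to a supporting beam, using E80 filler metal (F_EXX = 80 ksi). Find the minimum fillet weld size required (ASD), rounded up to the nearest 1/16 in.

w = 1/4 in

Total weld length L = 12 in.
Required throat t_e = P × Ω / (0.6 F_EXX × L) = 40.9 × 2.0 / (0.6 × 80 × 12) = 0.142 in.
Required leg w = t_e / 0.707 = 0.2009 in → use 1/4 in.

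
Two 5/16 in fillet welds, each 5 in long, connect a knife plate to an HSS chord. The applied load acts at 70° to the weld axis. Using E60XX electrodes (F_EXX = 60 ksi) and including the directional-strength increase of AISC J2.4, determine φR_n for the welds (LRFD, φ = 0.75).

φR_n ≈ 86.8 kip

t_e = 0.707 × 0.3125 = 0.2209 in; A_we = 0.2209 × 10 = 2.209 in².
Directional factor: 1.0 + 0.5 sin^1.5(70°) = 1.455.
F_nw = 0.6 × 60 × 1.455 = 52.4 ksi.
φR_n = 0.75 × 52.4 × 2.209 = 86.82 kip.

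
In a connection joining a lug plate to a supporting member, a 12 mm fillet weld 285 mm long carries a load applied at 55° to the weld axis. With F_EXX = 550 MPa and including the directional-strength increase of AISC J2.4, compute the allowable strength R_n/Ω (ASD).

R_n/Ω ≈ 547 kN

t_e = 0.707 × 12 = 8.484 mm; A_we = 8.484 × 285 = 2418 mm².
Directional factor: 1.0 + 0.5 sin^1.5(55°) = 1.371.
F_nw = 0.6 × 550 × 1.371 = 452.3 MPa.
R_n/Ω = (452.3 × 2418) / 2.0 × 10⁻³ = 546.9 kN.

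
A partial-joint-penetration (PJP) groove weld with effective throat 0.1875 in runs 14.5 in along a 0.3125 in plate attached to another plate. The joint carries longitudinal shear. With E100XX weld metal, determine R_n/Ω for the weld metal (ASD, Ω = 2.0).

R_n/Ω ≈ 81.6 kips

E100XX → F_EXX = 100 ksi.
Effective throat (given) t_e = 0.1875 in.
A_we = 0.1875 × 14.5 = 2.719 in².
F_nw = 0.6 F_EXX = 60 ksi.
R_n/Ω = (60 × 2.719) / 2.0 = 81.56 kips.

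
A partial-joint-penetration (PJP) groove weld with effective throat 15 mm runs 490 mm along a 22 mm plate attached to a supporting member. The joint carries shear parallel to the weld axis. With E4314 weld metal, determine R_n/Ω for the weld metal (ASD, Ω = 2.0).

R_n/Ω ≈ 948 kN

E43XX → F_EXX = 430 MPa.
Effective throat (given) t_e = 15 mm.
A_we = 15 × 490 = 7350 mm².
F_nw = 0.6 F_EXX = 258 MPa.
R_n/Ω = (258 × 7350) / 2.0 × 10⁻³ = 948.1 kN.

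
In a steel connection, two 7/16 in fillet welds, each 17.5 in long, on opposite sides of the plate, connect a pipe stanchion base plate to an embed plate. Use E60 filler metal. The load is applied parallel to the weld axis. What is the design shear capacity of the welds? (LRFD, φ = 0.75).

E60XX → F_EXX = 60 ksi.
Effective throat t_e = 0.707 × 0.4375 = 0.3093 in.
Total length L = 35 in; A_we = 0.3093 × 35 = 10.83 in².
F_nw = 0.6 F_EXX = 0.6 × 60 = 36 ksi.
φR_n = 0.75 × 36 × 10.83 = 292.3 kips.

φR_n ≈ 292 kips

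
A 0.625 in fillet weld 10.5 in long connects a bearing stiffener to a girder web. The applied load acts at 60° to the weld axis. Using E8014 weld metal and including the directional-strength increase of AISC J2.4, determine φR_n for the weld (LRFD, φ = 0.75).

φR_n ≈ 234 kips

E80XX → F_EXX = 80 ksi.
t_e = 0.707 × 0.625 = 0.4419 in; A_we = 0.4419 × 10.5 = 4.64 in².
Directional factor: 1.0 + 0.5 sin^1.5(60°) = 1.403.
F_nw = 0.6 × 80 × 1.403 = 67.34 ksi.
φR_n = 0.75 × 67.34 × 4.64 = 234.3 kips.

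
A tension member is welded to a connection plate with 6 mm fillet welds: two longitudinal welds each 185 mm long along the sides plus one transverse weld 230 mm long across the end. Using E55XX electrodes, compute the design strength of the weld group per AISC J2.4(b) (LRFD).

E55XX → F_EXX = 550 MPa.
t_e = 0.707 × 6 = 4.242 mm.
R_nwl = 0.6 × 550 × 4.242 × 370 × 10⁻³ = 517.9 kN (longitudinal, 2 welds).
R_nwt = 0.6 × 550 × 4.242 × 230 × 10⁻³ = 322 kN (transverse, base value).
(i) R_nwl + R_nwt = 839.9 kN; (ii) 0.85 R_nwl + 1.5 R_nwt = 923.2 kN.
R_n = max = 923.2 kN [governs: (ii)]; φR_n = 692.4 kN.

φR_n ≈ 692 kN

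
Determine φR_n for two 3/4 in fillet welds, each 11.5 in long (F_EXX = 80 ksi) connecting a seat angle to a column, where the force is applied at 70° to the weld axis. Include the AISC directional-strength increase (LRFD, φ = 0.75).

φR_n ≈ 639 kips

t_e = 0.707 × 0.75 = 0.5302 in; A_we = 0.5302 × 23 = 12.2 in².
Directional factor: 1.0 + 0.5 sin^1.5(70°) = 1.455.
F_nw = 0.6 × 80 × 1.455 = 69.86 ksi.
φR_n = 0.75 × 69.86 × 12.2 = 639 kips.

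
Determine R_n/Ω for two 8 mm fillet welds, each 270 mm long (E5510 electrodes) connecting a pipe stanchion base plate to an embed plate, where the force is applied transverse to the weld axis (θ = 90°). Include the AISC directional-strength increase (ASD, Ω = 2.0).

R_n/Ω ≈ 756 kN

E55XX → F_EXX = 550 MPa.
t_e = 0.707 × 8 = 5.656 mm; A_we = 5.656 × 540 = 3054 mm².
Directional factor: 1.0 + 0.5 sin^1.5(90°) = 1.5.
F_nw = 0.6 × 550 × 1.5 = 495 MPa.
R_n/Ω = (495 × 3054) / 2.0 × 10⁻³ = 755.9 kN.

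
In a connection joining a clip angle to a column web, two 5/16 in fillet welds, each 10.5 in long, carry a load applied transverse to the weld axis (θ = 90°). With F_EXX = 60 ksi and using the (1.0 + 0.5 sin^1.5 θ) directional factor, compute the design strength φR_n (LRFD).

φR_n ≈ 188 kip

t_e = 0.707 × 0.3125 = 0.2209 in; A_we = 0.2209 × 21 = 4.64 in².
Directional factor: 1.0 + 0.5 sin^1.5(90°) = 1.5.
F_nw = 0.6 × 60 × 1.5 = 54 ksi.
φR_n = 0.75 × 54 × 4.64 = 187.9 kip.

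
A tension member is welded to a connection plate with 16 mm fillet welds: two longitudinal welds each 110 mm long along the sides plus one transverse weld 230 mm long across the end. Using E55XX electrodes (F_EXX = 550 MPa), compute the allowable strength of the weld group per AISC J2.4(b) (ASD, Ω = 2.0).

R_n/Ω ≈ 993 kN

t_e = 0.707 × 16 = 11.31 mm.
R_nwl = 0.6 × 550 × 11.31 × 220 × 10⁻³ = 821.3 kN (longitudinal, 2 welds).
R_nwt = 0.6 × 550 × 11.31 × 230 × 10⁻³ = 858.6 kN (transverse, base value).
(i) R_nwl + R_nwt = 1680 kN; (ii) 0.85 R_nwl + 1.5 R_nwt = 1986 kN.
R_n = max = 1986 kN [governs: (ii)]; R_n/Ω = 993 kN.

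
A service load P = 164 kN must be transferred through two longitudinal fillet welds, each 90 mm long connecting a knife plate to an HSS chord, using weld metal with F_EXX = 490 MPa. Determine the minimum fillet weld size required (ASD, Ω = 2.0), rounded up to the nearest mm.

Total weld length L = 180 mm.
Required throat t_e = P × Ω / (0.6 F_EXX × L) = 164 × 2.0 / (0.6 × 490 × 180 × 10⁻³) = 6.198 mm.
Required leg w = t_e / 0.707 = 8.767 mm → use 9 mm.

w = 9 mm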